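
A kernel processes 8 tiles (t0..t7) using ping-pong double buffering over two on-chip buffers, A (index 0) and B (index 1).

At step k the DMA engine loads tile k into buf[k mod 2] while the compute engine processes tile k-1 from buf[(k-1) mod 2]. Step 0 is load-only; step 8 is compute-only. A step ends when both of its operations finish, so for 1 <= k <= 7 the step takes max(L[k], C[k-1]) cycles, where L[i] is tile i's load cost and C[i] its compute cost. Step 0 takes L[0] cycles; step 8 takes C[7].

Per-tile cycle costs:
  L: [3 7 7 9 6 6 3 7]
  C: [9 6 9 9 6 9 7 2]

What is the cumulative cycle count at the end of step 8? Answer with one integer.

end_cycle[8] = 61

step 0: L[0]=3 → dur=3, Σ=3 | A=load:t0 B=idle [load-only]
step 1: L[1]=7 C[0]=9 → dur=9, Σ=12 | A=compute:t0 B=load:t1 [compute-bound]
step 2: L[2]=7 C[1]=6 → dur=7, Σ=19 | A=load:t2 B=compute:t1 [load-bound]
step 3: L[3]=9 C[2]=9 → dur=9, Σ=28 | A=compute:t2 B=load:t3 [tied]
step 4: L[4]=6 C[3]=9 → dur=9, Σ=37 | A=load:t4 B=compute:t3 [compute-bound]
step 5: L[5]=6 C[4]=6 → dur=6, Σ=43 | A=compute:t4 B=load:t5 [tied]
step 6: L[6]=3 C[5]=9 → dur=9, Σ=52 | A=load:t6 B=compute:t5 [compute-bound]
step 7: L[7]=7 C[6]=7 → dur=7, Σ=59 | A=compute:t6 B=load:t7 [tied]
step 8: C[7]=2 → dur=2, Σ=61 | A=idle B=compute:t7 [compute-only]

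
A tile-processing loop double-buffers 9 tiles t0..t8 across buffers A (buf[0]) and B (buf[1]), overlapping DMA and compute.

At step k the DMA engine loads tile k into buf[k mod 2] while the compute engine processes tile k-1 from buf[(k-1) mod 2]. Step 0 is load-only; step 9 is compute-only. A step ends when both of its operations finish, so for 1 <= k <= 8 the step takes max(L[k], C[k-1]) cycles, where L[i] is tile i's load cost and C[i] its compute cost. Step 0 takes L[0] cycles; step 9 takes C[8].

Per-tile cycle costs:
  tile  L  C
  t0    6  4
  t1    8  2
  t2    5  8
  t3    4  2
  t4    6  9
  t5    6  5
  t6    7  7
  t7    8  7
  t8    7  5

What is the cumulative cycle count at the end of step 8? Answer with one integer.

end_cycle[8] = 64

  0. 6=6c; end=6; A:t0 B:-
  1. max(8,4)=8c; end=14; A:t0 B:t1
  2. max(5,2)=5c; end=19; A:t2 B:t1
  3. max(4,8)=8c; end=27; A:t2 B:t3
  4. max(6,2)=6c; end=33; A:t4 B:t3
  5. max(6,9)=9c; end=42; A:t4 B:t5
  6. max(7,5)=7c; end=49; A:t6 B:t5
  7. max(8,7)=8c; end=57; A:t6 B:t7
  8. max(7,7)=7c; end=64; A:t8 B:t7
  9. 5=5c; end=69; A:t8 B:t7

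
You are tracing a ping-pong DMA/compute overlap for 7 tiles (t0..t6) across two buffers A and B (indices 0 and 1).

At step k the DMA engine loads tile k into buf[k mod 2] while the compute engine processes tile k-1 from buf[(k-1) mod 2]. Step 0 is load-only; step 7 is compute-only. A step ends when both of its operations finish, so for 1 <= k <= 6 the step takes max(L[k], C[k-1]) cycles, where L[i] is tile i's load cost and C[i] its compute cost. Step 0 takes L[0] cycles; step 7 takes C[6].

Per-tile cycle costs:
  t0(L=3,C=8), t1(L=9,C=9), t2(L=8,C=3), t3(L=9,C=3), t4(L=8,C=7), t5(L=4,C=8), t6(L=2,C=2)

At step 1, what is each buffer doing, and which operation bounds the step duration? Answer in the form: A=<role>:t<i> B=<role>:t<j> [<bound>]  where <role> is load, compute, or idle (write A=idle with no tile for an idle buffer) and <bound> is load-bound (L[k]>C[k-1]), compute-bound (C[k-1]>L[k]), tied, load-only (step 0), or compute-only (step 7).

step 1: A=compute:t0 B=load:t1 [load-bound]

step 0: L[0]=3 → dur=3, Σ=3 | A=load:t0 B=idle [load-only]
step 1: L[1]=9 C[0]=8 → dur=9, Σ=12 | A=compute:t0 B=load:t1 [load-bound]
step 2: L[2]=8 C[1]=9 → dur=9, Σ=21 | A=load:t2 B=compute:t1 [compute-bound]
step 3: L[3]=9 C[2]=3 → dur=9, Σ=30 | A=compute:t2 B=load:t3 [load-bound]
step 4: L[4]=8 C[3]=3 → dur=8, Σ=38 | A=load:t4 B=compute:t3 [load-bound]
step 5: L[5]=4 C[4]=7 → dur=7, Σ=45 | A=compute:t4 B=load:t5 [compute-bound]
step 6: L[6]=2 C[5]=8 → dur=8, Σ=53 | A=load:t6 B=compute:t5 [compute-bound]
step 7: C[6]=2 → dur=2, Σ=55 | A=compute:t6 B=idle [compute-only]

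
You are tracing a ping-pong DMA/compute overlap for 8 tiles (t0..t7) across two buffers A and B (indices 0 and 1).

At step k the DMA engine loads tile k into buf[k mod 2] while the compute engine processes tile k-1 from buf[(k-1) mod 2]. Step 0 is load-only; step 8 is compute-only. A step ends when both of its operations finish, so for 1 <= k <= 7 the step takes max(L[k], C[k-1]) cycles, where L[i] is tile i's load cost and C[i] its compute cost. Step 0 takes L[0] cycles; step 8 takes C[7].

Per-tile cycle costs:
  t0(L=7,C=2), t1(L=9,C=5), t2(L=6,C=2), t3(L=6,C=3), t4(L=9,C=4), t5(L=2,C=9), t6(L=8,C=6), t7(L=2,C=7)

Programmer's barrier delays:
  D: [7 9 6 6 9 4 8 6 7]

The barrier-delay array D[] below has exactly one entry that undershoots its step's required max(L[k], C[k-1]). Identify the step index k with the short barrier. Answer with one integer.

hazard at step 6

k=0 barrier L[0]=7→7c, D[0]=7 ok
k=1 barrier max(L[1]=9,C[0]=2)→9c, D[1]=9 ok
k=2 barrier max(L[2]=6,C[1]=5)→6c, D[2]=6 ok
k=3 barrier max(L[3]=6,C[2]=2)→6c, D[3]=6 ok
k=4 barrier max(L[4]=9,C[3]=3)→9c, D[4]=9 ok
k=5 barrier max(L[5]=2,C[4]=4)→4c, D[5]=4 ok
k=6 barrier max(L[6]=8,C[5]=9)→9c, D[6]=8 SHORT
k=7 barrier max(L[7]=2,C[6]=6)→6c, D[7]=6 ok
k=8 barrier C[7]=7→7c, D[8]=7 ok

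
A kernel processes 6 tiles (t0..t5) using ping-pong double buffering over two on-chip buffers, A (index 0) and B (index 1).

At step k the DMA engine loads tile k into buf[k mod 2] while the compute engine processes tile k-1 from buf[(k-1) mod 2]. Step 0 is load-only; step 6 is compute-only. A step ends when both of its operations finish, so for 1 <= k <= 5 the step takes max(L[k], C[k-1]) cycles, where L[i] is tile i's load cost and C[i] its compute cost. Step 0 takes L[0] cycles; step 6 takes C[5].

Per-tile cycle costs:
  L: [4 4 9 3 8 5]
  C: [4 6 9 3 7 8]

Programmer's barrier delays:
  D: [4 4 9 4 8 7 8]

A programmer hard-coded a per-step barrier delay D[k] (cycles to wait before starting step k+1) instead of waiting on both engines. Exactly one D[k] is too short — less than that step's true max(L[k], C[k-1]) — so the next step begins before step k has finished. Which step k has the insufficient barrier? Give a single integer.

hazard at step 3

[0] required=L[0]=4=4 vs D=4 ok
[1] required=max(L[1]=4,C[0]=4)=4 vs D=4 ok
[2] required=max(L[2]=9,C[1]=6)=9 vs D=9 ok
[3] required=max(L[3]=3,C[2]=9)=9 vs D=4 SHORT
[4] required=max(L[4]=8,C[3]=3)=8 vs D=8 ok
[5] required=max(L[5]=5,C[4]=7)=7 vs D=7 ok
[6] required=C[5]=8=8 vs D=8 ok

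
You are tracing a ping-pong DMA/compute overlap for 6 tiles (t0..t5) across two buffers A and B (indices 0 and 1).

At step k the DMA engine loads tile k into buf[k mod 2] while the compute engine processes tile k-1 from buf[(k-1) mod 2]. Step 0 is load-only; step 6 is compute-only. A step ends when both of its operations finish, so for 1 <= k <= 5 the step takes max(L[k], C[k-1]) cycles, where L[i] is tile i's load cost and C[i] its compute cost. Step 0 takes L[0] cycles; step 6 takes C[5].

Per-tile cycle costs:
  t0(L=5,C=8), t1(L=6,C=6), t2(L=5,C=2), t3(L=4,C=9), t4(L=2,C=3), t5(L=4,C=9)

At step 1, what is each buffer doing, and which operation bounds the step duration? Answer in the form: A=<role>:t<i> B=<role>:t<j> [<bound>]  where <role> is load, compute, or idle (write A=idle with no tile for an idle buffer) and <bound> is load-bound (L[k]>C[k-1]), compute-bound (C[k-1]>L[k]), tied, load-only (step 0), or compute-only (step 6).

step 1: A=compute:t0 B=load:t1 [compute-bound]

  0. 5=5c; end=5; A:t0 B:-
  1. max(6,8)=8c; end=13; A:t0 B:t1
  2. max(5,6)=6c; end=19; A:t2 B:t1
  3. max(4,2)=4c; end=23; A:t2 B:t3
  4. max(2,9)=9c; end=32; A:t4 B:t3
  5. max(4,3)=4c; end=36; A:t4 B:t5
  6. 9=9c; end=45; A:t4 B:t5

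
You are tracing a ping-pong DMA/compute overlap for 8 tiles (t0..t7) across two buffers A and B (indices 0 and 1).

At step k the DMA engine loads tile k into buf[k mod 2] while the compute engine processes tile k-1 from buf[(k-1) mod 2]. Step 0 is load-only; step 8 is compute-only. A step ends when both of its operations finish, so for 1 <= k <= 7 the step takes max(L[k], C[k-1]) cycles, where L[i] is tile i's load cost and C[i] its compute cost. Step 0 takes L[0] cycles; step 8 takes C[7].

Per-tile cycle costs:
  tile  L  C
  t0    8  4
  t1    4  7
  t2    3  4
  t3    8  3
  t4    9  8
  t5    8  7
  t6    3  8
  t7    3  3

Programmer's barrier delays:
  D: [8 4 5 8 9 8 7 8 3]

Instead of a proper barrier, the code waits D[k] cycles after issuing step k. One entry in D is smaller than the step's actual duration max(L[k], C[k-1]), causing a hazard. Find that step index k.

step 0: need L[0]=8 = 8; D[0]=8 ok
step 1: need max(L[1]=4,C[0]=4) = 4; D[1]=4 ok
step 2: need max(L[2]=3,C[1]=7) = 7; D[2]=5 SHORT
step 3: need max(L[3]=8,C[2]=4) = 8; D[3]=8 ok
step 4: need max(L[4]=9,C[3]=3) = 9; D[4]=9 ok
step 5: need max(L[5]=8,C[4]=8) = 8; D[5]=8 ok
step 6: need max(L[6]=3,C[5]=7) = 7; D[6]=7 ok
step 7: need max(L[7]=3,C[6]=8) = 8; D[7]=8 ok
step 8: need C[7]=3 = 3; D[8]=3 ok

hazard at step 2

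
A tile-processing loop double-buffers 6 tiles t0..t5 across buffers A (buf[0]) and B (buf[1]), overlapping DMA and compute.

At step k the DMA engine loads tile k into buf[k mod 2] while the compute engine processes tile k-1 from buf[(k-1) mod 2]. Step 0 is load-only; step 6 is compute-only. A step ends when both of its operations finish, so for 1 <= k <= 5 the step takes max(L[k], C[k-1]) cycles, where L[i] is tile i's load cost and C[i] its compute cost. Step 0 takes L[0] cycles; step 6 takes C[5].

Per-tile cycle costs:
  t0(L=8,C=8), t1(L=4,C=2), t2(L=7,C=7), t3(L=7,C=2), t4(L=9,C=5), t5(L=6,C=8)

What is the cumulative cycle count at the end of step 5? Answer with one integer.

end_cycle[5] = 45

step 0: L[0]=8 → dur=8, Σ=8 | A=load:t0 B=idle [load-only]
step 1: L[1]=4 C[0]=8 → dur=8, Σ=16 | A=compute:t0 B=load:t1 [compute-bound]
step 2: L[2]=7 C[1]=2 → dur=7, Σ=23 | A=load:t2 B=compute:t1 [load-bound]
step 3: L[3]=7 C[2]=7 → dur=7, Σ=30 | A=compute:t2 B=load:t3 [tied]
step 4: L[4]=9 C[3]=2 → dur=9, Σ=39 | A=load:t4 B=compute:t3 [load-bound]
step 5: L[5]=6 C[4]=5 → dur=6, Σ=45 | A=compute:t4 B=load:t5 [load-bound]
step 6: C[5]=8 → dur=8, Σ=53 | A=idle B=compute:t5 [compute-only]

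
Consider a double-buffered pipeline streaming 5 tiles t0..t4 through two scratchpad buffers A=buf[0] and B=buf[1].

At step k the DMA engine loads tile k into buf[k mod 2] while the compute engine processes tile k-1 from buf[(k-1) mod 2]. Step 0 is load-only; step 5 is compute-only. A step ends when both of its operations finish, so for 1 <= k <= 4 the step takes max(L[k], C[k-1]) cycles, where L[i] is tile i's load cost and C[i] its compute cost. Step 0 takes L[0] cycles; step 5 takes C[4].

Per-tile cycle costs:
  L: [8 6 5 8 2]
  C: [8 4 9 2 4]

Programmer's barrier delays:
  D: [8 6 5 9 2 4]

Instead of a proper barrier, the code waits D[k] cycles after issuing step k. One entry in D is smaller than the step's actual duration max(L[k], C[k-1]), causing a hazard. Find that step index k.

step 0: need L[0]=8 = 8; D[0]=8 ok
step 1: need max(L[1]=6,C[0]=8) = 8; D[1]=6 SHORT
step 2: need max(L[2]=5,C[1]=4) = 5; D[2]=5 ok
step 3: need max(L[3]=8,C[2]=9) = 9; D[3]=9 ok
step 4: need max(L[4]=2,C[3]=2) = 2; D[4]=2 ok
step 5: need C[4]=4 = 4; D[5]=4 ok

hazard at step 1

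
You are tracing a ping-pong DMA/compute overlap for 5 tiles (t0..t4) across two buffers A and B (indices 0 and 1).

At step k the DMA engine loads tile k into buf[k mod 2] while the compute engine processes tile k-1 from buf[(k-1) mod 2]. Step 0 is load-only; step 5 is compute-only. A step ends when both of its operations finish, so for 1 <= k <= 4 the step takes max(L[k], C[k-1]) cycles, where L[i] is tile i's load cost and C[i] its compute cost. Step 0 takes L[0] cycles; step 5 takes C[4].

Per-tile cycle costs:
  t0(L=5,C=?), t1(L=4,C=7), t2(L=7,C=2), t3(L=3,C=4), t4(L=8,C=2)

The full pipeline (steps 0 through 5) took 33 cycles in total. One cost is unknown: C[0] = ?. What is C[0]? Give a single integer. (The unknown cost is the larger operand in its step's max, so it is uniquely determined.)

C[0] = 8

step 0 = dur = L[0]=5 = 5
step 1 = dur = max(L[1]=4, C[0]=?) = C[0]  (unknown; binding)
step 2 = dur = max(L[2]=7, C[1]=7) = 7
step 3 = dur = max(L[3]=3, C[2]=2) = 3
step 4 = dur = max(L[4]=8, C[3]=4) = 8
step 5 = dur = C[4]=2 = 2
sum of known step durations = 25
dur[1] = total - known = 33 - 25 = 8
C[0] is the binding max in step 1, so C[0] = dur[1] = 8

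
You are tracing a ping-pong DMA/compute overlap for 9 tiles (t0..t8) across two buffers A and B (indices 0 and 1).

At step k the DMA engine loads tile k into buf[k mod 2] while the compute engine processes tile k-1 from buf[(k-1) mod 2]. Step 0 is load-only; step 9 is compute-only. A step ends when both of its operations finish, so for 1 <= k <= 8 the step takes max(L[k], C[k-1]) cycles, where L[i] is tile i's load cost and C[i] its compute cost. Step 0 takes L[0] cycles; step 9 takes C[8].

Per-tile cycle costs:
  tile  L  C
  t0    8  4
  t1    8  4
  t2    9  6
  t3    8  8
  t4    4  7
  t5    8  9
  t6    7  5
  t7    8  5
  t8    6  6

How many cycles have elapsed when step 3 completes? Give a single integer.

[0] DMA t0→A (8c) ∥ CU idle ⇒ 8c, clock 8
[1] DMA t1→B (8c) ∥ CU A:t0 (4c) ⇒ 8c, clock 16
[2] DMA t2→A (9c) ∥ CU B:t1 (4c) ⇒ 9c, clock 25
[3] DMA t3→B (8c) ∥ CU A:t2 (6c) ⇒ 8c, clock 33
[4] DMA t4→A (4c) ∥ CU B:t3 (8c) ⇒ 8c, clock 41
[5] DMA t5→B (8c) ∥ CU A:t4 (7c) ⇒ 8c, clock 49
[6] DMA t6→A (7c) ∥ CU B:t5 (9c) ⇒ 9c, clock 58
[7] DMA t7→B (8c) ∥ CU A:t6 (5c) ⇒ 8c, clock 66
[8] DMA t8→A (6c) ∥ CU B:t7 (5c) ⇒ 6c, clock 72
[9] DMA idle ∥ CU A:t8 (6c) ⇒ 6c, clock 78

end_cycle[3] = 33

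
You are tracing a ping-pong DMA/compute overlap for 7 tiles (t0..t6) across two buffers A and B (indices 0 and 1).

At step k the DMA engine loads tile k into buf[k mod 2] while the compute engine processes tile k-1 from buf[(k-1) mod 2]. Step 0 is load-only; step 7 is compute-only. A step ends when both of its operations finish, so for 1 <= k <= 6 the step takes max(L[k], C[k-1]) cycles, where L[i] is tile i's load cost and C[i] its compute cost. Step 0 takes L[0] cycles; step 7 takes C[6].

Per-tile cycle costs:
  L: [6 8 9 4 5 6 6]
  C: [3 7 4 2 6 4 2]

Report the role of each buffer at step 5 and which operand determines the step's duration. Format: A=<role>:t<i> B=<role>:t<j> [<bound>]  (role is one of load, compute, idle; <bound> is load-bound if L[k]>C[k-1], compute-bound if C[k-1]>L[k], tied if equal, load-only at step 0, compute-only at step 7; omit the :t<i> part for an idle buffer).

step 5: A=compute:t4 B=load:t5 [tied]

  0. 6=6c; end=6; A:t0 B:-
  1. max(8,3)=8c; end=14; A:t0 B:t1
  2. max(9,7)=9c; end=23; A:t2 B:t1
  3. max(4,4)=4c; end=27; A:t2 B:t3
  4. max(5,2)=5c; end=32; A:t4 B:t3
  5. max(6,6)=6c; end=38; A:t4 B:t5
  6. max(6,4)=6c; end=44; A:t6 B:t5
  7. 2=2c; end=46; A:t6 B:t5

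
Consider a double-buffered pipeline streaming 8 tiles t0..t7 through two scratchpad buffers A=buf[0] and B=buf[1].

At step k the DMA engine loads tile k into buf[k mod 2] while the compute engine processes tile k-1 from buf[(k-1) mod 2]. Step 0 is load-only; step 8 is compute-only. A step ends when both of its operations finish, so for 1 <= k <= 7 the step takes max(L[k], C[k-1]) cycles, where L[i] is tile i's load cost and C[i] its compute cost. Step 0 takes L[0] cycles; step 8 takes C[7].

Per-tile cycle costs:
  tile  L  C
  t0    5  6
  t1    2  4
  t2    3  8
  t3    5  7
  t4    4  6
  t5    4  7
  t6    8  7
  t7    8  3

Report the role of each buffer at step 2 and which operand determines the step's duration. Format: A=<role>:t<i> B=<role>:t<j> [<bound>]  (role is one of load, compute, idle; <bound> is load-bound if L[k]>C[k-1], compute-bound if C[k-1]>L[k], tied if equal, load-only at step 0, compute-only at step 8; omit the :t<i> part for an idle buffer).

step 2: A=load:t2 B=compute:t1 [compute-bound]

  0. 5=5c; end=5; A:t0 B:-
  1. max(2,6)=6c; end=11; A:t0 B:t1
  2. max(3,4)=4c; end=15; A:t2 B:t1
  3. max(5,8)=8c; end=23; A:t2 B:t3
  4. max(4,7)=7c; end=30; A:t4 B:t3
  5. max(4,6)=6c; end=36; A:t4 B:t5
  6. max(8,7)=8c; end=44; A:t6 B:t5
  7. max(8,7)=8c; end=52; A:t6 B:t7
  8. 3=3c; end=55; A:t6 B:t7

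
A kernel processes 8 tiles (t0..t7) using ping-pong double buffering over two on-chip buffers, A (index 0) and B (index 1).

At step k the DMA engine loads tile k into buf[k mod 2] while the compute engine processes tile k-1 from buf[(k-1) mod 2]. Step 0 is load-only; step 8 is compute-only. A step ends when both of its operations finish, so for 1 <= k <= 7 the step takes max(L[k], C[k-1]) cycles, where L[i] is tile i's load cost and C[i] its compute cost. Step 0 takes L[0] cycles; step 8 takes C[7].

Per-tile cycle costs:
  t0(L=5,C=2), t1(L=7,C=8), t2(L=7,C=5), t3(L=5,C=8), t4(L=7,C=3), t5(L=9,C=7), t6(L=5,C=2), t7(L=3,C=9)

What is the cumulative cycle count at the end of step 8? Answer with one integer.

k=0 load=t0/5c comp=- wait=5 total=5
k=1 load=t1/7c comp=t0/2c wait=7 total=12
k=2 load=t2/7c comp=t1/8c wait=8 total=20
k=3 load=t3/5c comp=t2/5c wait=5 total=25
k=4 load=t4/7c comp=t3/8c wait=8 total=33
k=5 load=t5/9c comp=t4/3c wait=9 total=42
k=6 load=t6/5c comp=t5/7c wait=7 total=49
k=7 load=t7/3c comp=t6/2c wait=3 total=52
k=8 load=- comp=t7/9c wait=9 total=61

end_cycle[8] = 61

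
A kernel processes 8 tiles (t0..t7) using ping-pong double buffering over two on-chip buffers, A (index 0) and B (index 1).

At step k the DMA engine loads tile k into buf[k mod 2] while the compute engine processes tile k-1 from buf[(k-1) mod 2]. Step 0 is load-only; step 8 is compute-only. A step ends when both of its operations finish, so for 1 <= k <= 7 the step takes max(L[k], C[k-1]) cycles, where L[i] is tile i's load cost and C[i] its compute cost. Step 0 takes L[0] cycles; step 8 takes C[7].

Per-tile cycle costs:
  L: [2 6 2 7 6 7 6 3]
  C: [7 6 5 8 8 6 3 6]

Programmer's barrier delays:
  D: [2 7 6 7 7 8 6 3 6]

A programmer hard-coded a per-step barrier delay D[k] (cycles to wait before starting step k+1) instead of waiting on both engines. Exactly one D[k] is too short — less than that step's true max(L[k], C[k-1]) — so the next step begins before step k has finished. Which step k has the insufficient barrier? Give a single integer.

hazard at step 4

[0] required=L[0]=2=2 vs D=2 ok
[1] required=max(L[1]=6,C[0]=7)=7 vs D=7 ok
[2] required=max(L[2]=2,C[1]=6)=6 vs D=6 ok
[3] required=max(L[3]=7,C[2]=5)=7 vs D=7 ok
[4] required=max(L[4]=6,C[3]=8)=8 vs D=7 SHORT
[5] required=max(L[5]=7,C[4]=8)=8 vs D=8 ok
[6] required=max(L[6]=6,C[5]=6)=6 vs D=6 ok
[7] required=max(L[7]=3,C[6]=3)=3 vs D=3 ok
[8] required=C[7]=6=6 vs D=6 ok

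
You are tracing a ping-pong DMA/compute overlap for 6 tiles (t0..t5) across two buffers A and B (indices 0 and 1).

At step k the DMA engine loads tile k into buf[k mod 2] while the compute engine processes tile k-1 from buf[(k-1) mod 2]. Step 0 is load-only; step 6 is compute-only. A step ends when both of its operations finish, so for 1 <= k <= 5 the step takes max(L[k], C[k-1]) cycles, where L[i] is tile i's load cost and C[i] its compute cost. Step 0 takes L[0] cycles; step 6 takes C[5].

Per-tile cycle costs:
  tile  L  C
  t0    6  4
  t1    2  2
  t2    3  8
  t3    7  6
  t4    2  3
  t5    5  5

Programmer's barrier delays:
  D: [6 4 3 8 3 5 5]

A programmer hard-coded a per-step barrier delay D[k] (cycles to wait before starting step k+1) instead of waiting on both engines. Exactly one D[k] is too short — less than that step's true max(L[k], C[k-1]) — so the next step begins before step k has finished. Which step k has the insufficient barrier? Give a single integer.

k=0 barrier L[0]=6→6c, D[0]=6 ok
k=1 barrier max(L[1]=2,C[0]=4)→4c, D[1]=4 ok
k=2 barrier max(L[2]=3,C[1]=2)→3c, D[2]=3 ok
k=3 barrier max(L[3]=7,C[2]=8)→8c, D[3]=8 ok
k=4 barrier max(L[4]=2,C[3]=6)→6c, D[4]=3 SHORT
k=5 barrier max(L[5]=5,C[4]=3)→5c, D[5]=5 ok
k=6 barrier C[5]=5→5c, D[6]=5 ok

hazard at step 4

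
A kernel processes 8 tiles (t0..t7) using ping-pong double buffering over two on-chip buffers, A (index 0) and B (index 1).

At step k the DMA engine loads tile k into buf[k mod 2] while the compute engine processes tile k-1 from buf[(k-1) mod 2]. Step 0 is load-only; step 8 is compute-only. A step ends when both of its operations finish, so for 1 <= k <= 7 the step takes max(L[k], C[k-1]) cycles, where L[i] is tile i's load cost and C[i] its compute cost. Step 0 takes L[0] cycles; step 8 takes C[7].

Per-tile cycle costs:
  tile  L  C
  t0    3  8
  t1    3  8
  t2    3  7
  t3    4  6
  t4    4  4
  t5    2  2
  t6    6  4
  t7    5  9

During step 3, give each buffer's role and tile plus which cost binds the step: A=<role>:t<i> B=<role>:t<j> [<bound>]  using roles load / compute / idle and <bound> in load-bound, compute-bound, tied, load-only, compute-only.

[0] DMA t0→A (3c) ∥ CU idle ⇒ 3c, clock 3
[1] DMA t1→B (3c) ∥ CU A:t0 (8c) ⇒ 8c, clock 11
[2] DMA t2→A (3c) ∥ CU B:t1 (8c) ⇒ 8c, clock 19
[3] DMA t3→B (4c) ∥ CU A:t2 (7c) ⇒ 7c, clock 26
[4] DMA t4→A (4c) ∥ CU B:t3 (6c) ⇒ 6c, clock 32
[5] DMA t5→B (2c) ∥ CU A:t4 (4c) ⇒ 4c, clock 36
[6] DMA t6→A (6c) ∥ CU B:t5 (2c) ⇒ 6c, clock 42
[7] DMA t7→B (5c) ∥ CU A:t6 (4c) ⇒ 5c, clock 47
[8] DMA idle ∥ CU B:t7 (9c) ⇒ 9c, clock 56

step 3: A=compute:t2 B=load:t3 [compute-bound]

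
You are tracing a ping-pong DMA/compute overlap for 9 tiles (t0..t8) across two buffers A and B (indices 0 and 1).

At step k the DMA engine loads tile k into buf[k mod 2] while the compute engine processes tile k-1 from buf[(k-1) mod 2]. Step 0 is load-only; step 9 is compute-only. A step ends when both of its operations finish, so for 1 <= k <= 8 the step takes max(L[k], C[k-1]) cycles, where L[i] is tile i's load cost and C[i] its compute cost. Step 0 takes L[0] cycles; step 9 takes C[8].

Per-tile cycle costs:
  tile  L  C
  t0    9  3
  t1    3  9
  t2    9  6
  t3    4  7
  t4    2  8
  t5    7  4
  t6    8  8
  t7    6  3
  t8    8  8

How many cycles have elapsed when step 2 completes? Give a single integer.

step 0: L[0]=9 → dur=9, Σ=9 | A=load:t0 B=idle [load-only]
step 1: L[1]=3 C[0]=3 → dur=3, Σ=12 | A=compute:t0 B=load:t1 [tied]
step 2: L[2]=9 C[1]=9 → dur=9, Σ=21 | A=load:t2 B=compute:t1 [tied]
step 3: L[3]=4 C[2]=6 → dur=6, Σ=27 | A=compute:t2 B=load:t3 [compute-bound]
step 4: L[4]=2 C[3]=7 → dur=7, Σ=34 | A=load:t4 B=compute:t3 [compute-bound]
step 5: L[5]=7 C[4]=8 → dur=8, Σ=42 | A=compute:t4 B=load:t5 [compute-bound]
step 6: L[6]=8 C[5]=4 → dur=8, Σ=50 | A=load:t6 B=compute:t5 [load-bound]
step 7: L[7]=6 C[6]=8 → dur=8, Σ=58 | A=compute:t6 B=load:t7 [compute-bound]
step 8: L[8]=8 C[7]=3 → dur=8, Σ=66 | A=load:t8 B=compute:t7 [load-bound]
step 9: C[8]=8 → dur=8, Σ=74 | A=compute:t8 B=idle [compute-only]

end_cycle[2] = 21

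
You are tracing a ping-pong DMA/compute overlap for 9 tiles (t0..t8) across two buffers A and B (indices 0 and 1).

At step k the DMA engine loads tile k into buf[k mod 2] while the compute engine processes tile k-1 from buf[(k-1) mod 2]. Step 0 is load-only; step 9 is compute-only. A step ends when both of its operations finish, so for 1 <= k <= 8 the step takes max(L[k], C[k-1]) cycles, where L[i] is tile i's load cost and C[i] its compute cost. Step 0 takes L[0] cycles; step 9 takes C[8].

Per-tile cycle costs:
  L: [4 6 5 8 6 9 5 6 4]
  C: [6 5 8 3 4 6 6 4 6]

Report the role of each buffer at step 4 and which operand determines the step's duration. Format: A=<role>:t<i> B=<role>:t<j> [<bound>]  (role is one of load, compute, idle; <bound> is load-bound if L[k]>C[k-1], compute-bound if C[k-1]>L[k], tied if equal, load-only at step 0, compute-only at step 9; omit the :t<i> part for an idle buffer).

step 0: L[0]=4 → dur=4, Σ=4 | A=load:t0 B=idle [load-only]
step 1: L[1]=6 C[0]=6 → dur=6, Σ=10 | A=compute:t0 B=load:t1 [tied]
step 2: L[2]=5 C[1]=5 → dur=5, Σ=15 | A=load:t2 B=compute:t1 [tied]
step 3: L[3]=8 C[2]=8 → dur=8, Σ=23 | A=compute:t2 B=load:t3 [tied]
step 4: L[4]=6 C[3]=3 → dur=6, Σ=29 | A=load:t4 B=compute:t3 [load-bound]
step 5: L[5]=9 C[4]=4 → dur=9, Σ=38 | A=compute:t4 B=load:t5 [load-bound]
step 6: L[6]=5 C[5]=6 → dur=6, Σ=44 | A=load:t6 B=compute:t5 [compute-bound]
step 7: L[7]=6 C[6]=6 → dur=6, Σ=50 | A=compute:t6 B=load:t7 [tied]
step 8: L[8]=4 C[7]=4 → dur=4, Σ=54 | A=load:t8 B=compute:t7 [tied]
step 9: C[8]=6 → dur=6, Σ=60 | A=compute:t8 B=idle [compute-only]

step 4: A=load:t4 B=compute:t3 [load-bound]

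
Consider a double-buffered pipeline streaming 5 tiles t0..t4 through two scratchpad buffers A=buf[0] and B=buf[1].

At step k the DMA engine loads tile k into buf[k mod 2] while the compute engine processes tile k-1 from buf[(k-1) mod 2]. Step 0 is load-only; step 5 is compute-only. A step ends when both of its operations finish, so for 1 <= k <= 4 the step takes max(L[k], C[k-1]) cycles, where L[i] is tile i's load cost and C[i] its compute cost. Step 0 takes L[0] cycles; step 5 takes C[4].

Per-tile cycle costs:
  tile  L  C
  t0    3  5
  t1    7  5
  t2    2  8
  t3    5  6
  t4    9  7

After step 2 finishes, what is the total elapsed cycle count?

end_cycle[2] = 15

[0] DMA t0→A (3c) ∥ CU idle ⇒ 3c, clock 3
[1] DMA t1→B (7c) ∥ CU A:t0 (5c) ⇒ 7c, clock 10
[2] DMA t2→A (2c) ∥ CU B:t1 (5c) ⇒ 5c, clock 15
[3] DMA t3→B (5c) ∥ CU A:t2 (8c) ⇒ 8c, clock 23
[4] DMA t4→A (9c) ∥ CU B:t3 (6c) ⇒ 9c, clock 32
[5] DMA idle ∥ CU A:t4 (7c) ⇒ 7c, clock 39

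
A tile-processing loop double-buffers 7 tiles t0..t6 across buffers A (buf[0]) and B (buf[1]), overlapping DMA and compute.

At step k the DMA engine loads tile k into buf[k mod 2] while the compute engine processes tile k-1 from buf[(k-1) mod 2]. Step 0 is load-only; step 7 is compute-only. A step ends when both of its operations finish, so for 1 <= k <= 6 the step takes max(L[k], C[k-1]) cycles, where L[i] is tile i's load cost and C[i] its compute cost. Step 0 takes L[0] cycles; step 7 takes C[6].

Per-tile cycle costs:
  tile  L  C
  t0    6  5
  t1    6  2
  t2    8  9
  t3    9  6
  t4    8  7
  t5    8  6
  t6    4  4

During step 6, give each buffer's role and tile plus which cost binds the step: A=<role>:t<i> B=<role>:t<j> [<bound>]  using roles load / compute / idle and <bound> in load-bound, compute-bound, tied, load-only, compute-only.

step 6: A=load:t6 B=compute:t5 [compute-bound]

  0. 6=6c; end=6; A:t0 B:-
  1. max(6,5)=6c; end=12; A:t0 B:t1
  2. max(8,2)=8c; end=20; A:t2 B:t1
  3. max(9,9)=9c; end=29; A:t2 B:t3
  4. max(8,6)=8c; end=37; A:t4 B:t3
  5. max(8,7)=8c; end=45; A:t4 B:t5
  6. max(4,6)=6c; end=51; A:t6 B:t5
  7. 4=4c; end=55; A:t6 B:t5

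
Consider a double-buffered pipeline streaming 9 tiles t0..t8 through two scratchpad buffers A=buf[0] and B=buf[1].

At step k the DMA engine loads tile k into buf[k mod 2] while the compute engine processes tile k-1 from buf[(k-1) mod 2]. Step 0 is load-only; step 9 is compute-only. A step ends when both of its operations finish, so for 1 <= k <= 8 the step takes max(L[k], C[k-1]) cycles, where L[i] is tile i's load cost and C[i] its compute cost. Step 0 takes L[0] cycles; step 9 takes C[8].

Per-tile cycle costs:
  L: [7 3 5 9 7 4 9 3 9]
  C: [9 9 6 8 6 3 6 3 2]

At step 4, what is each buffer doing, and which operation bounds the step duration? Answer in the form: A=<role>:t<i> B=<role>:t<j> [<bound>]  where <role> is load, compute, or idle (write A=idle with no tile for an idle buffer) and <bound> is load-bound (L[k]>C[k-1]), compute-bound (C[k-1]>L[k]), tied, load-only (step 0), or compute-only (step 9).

step 4: A=load:t4 B=compute:t3 [compute-bound]

k=0 load=t0/7c comp=- wait=7 total=7
k=1 load=t1/3c comp=t0/9c wait=9 total=16
k=2 load=t2/5c comp=t1/9c wait=9 total=25
k=3 load=t3/9c comp=t2/6c wait=9 total=34
k=4 load=t4/7c comp=t3/8c wait=8 total=42
k=5 load=t5/4c comp=t4/6c wait=6 total=48
k=6 load=t6/9c comp=t5/3c wait=9 total=57
k=7 load=t7/3c comp=t6/6c wait=6 total=63
k=8 load=t8/9c comp=t7/3c wait=9 total=72
k=9 load=- comp=t8/2c wait=2 total=74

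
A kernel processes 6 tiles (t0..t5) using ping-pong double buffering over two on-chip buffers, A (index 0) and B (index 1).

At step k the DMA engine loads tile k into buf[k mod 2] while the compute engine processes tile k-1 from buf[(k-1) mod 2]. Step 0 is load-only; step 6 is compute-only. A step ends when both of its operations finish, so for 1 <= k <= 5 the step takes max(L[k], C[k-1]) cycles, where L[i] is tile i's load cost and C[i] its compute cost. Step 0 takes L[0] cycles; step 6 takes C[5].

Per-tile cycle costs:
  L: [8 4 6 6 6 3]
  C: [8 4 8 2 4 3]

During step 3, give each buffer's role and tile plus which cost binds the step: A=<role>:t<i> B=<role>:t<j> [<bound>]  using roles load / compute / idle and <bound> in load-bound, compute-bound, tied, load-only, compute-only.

k=0 load=t0/8c comp=- wait=8 total=8
k=1 load=t1/4c comp=t0/8c wait=8 total=16
k=2 load=t2/6c comp=t1/4c wait=6 total=22
k=3 load=t3/6c comp=t2/8c wait=8 total=30
k=4 load=t4/6c comp=t3/2c wait=6 total=36
k=5 load=t5/3c comp=t4/4c wait=4 total=40
k=6 load=- comp=t5/3c wait=3 total=43

step 3: A=compute:t2 B=load:t3 [compute-bound]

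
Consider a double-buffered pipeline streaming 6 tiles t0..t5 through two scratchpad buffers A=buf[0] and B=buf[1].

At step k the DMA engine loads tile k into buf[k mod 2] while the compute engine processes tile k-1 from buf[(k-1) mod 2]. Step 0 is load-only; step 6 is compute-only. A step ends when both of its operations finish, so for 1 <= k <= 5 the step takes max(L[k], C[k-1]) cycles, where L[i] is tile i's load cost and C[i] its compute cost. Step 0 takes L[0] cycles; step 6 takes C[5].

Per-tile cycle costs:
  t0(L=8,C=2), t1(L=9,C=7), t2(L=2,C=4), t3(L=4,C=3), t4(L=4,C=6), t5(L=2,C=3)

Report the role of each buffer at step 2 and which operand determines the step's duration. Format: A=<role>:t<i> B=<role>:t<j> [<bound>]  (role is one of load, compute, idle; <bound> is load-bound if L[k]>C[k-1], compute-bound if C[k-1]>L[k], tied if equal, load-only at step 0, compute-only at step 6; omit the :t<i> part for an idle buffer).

step 0: L[0]=8 → dur=8, Σ=8 | A=load:t0 B=idle [load-only]
step 1: L[1]=9 C[0]=2 → dur=9, Σ=17 | A=compute:t0 B=load:t1 [load-bound]
step 2: L[2]=2 C[1]=7 → dur=7, Σ=24 | A=load:t2 B=compute:t1 [compute-bound]
step 3: L[3]=4 C[2]=4 → dur=4, Σ=28 | A=compute:t2 B=load:t3 [tied]
step 4: L[4]=4 C[3]=3 → dur=4, Σ=32 | A=load:t4 B=compute:t3 [load-bound]
step 5: L[5]=2 C[4]=6 → dur=6, Σ=38 | A=compute:t4 B=load:t5 [compute-bound]
step 6: C[5]=3 → dur=3, Σ=41 | A=idle B=compute:t5 [compute-only]

step 2: A=load:t2 B=compute:t1 [compute-bound]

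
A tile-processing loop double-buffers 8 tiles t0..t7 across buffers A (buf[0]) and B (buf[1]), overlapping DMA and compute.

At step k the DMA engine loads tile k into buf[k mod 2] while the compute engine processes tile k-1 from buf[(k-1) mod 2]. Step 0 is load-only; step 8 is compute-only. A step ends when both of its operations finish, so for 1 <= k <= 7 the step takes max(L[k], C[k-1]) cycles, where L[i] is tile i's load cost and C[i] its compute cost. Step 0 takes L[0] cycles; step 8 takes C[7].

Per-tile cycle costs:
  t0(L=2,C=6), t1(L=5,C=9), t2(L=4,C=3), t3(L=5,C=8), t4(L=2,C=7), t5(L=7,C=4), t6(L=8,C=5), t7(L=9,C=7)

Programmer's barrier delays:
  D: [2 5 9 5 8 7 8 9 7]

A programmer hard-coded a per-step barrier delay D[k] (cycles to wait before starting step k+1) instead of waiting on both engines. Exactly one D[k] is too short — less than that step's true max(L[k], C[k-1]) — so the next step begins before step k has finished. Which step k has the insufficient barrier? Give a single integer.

hazard at step 1

k=0 barrier L[0]=2→2c, D[0]=2 ok
k=1 barrier max(L[1]=5,C[0]=6)→6c, D[1]=5 SHORT
k=2 barrier max(L[2]=4,C[1]=9)→9c, D[2]=9 ok
k=3 barrier max(L[3]=5,C[2]=3)→5c, D[3]=5 ok
k=4 barrier max(L[4]=2,C[3]=8)→8c, D[4]=8 ok
k=5 barrier max(L[5]=7,C[4]=7)→7c, D[5]=7 ok
k=6 barrier max(L[6]=8,C[5]=4)→8c, D[6]=8 ok
k=7 barrier max(L[7]=9,C[6]=5)→9c, D[7]=9 ok
k=8 barrier C[7]=7→7c, D[8]=7 ok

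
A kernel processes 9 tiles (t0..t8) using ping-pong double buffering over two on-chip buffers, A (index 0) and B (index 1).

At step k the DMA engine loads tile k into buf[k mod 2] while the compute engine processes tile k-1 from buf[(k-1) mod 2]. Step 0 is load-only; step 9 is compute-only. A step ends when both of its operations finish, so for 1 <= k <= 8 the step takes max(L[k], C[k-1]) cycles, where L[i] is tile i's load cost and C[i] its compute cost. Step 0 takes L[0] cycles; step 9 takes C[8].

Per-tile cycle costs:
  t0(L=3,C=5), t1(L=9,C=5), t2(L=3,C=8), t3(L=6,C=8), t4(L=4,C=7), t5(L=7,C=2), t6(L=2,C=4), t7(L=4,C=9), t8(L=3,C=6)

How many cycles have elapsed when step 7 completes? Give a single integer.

step 0: L[0]=3 → dur=3, Σ=3 | A=load:t0 B=idle [load-only]
step 1: L[1]=9 C[0]=5 → dur=9, Σ=12 | A=compute:t0 B=load:t1 [load-bound]
step 2: L[2]=3 C[1]=5 → dur=5, Σ=17 | A=load:t2 B=compute:t1 [compute-bound]
step 3: L[3]=6 C[2]=8 → dur=8, Σ=25 | A=compute:t2 B=load:t3 [compute-bound]
step 4: L[4]=4 C[3]=8 → dur=8, Σ=33 | A=load:t4 B=compute:t3 [compute-bound]
step 5: L[5]=7 C[4]=7 → dur=7, Σ=40 | A=compute:t4 B=load:t5 [tied]
step 6: L[6]=2 C[5]=2 → dur=2, Σ=42 | A=load:t6 B=compute:t5 [tied]
step 7: L[7]=4 C[6]=4 → dur=4, Σ=46 | A=compute:t6 B=load:t7 [tied]
step 8: L[8]=3 C[7]=9 → dur=9, Σ=55 | A=load:t8 B=compute:t7 [compute-bound]
step 9: C[8]=6 → dur=6, Σ=61 | A=compute:t8 B=idle [compute-only]

end_cycle[7] = 46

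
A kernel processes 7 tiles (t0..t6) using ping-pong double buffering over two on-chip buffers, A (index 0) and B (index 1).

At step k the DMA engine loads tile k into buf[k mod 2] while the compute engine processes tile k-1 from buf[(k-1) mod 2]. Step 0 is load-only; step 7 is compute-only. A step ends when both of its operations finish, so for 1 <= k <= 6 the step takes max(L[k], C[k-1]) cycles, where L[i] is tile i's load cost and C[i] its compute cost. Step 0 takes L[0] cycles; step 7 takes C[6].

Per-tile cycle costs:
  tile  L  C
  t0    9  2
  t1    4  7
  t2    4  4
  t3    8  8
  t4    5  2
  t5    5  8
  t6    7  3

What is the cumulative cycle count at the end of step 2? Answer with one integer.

end_cycle[2] = 20

  0. 9=9c; end=9; A:t0 B:-
  1. max(4,2)=4c; end=13; A:t0 B:t1
  2. max(4,7)=7c; end=20; A:t2 B:t1
  3. max(8,4)=8c; end=28; A:t2 B:t3
  4. max(5,8)=8c; end=36; A:t4 B:t3
  5. max(5,2)=5c; end=41; A:t4 B:t5
  6. max(7,8)=8c; end=49; A:t6 B:t5
  7. 3=3c; end=52; A:t6 B:t5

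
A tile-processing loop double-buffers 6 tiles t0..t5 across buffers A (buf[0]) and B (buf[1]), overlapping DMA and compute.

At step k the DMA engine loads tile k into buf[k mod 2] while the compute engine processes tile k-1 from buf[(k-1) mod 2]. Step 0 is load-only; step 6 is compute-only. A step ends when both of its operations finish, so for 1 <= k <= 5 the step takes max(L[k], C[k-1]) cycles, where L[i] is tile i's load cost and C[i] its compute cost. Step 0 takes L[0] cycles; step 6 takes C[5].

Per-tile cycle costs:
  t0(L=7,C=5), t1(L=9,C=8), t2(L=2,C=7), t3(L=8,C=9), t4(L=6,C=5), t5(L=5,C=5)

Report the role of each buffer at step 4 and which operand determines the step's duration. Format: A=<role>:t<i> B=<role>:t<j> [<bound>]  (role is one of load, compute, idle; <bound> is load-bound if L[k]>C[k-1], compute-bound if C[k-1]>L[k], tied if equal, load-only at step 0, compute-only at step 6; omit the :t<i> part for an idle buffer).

step 4: A=load:t4 B=compute:t3 [compute-bound]

step 0: L[0]=7 → dur=7, Σ=7 | A=load:t0 B=idle [load-only]
step 1: L[1]=9 C[0]=5 → dur=9, Σ=16 | A=compute:t0 B=load:t1 [load-bound]
step 2: L[2]=2 C[1]=8 → dur=8, Σ=24 | A=load:t2 B=compute:t1 [compute-bound]
step 3: L[3]=8 C[2]=7 → dur=8, Σ=32 | A=compute:t2 B=load:t3 [load-bound]
step 4: L[4]=6 C[3]=9 → dur=9, Σ=41 | A=load:t4 B=compute:t3 [compute-bound]
step 5: L[5]=5 C[4]=5 → dur=5, Σ=46 | A=compute:t4 B=load:t5 [tied]
step 6: C[5]=5 → dur=5, Σ=51 | A=idle B=compute:t5 [compute-only]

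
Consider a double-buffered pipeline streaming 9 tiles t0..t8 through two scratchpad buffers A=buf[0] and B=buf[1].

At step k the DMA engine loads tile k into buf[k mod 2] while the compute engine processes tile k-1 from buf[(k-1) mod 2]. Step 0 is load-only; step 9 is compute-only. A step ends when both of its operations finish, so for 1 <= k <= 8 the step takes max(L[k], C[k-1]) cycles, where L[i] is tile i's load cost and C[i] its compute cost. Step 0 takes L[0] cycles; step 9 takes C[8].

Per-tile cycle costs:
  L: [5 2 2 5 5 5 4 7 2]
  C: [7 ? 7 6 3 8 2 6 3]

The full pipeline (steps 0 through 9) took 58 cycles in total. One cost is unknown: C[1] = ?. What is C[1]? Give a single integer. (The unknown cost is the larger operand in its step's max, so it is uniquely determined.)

C[1] = 4

step 0: dur = L[0]=5 = 5
step 1: dur = max(L[1]=2, C[0]=7) = 7
step 2: dur = max(L[2]=2, C[1]=?) = C[1]  (unknown; binding)
step 3: dur = max(L[3]=5, C[2]=7) = 7
step 4: dur = max(L[4]=5, C[3]=6) = 6
step 5: dur = max(L[5]=5, C[4]=3) = 5
step 6: dur = max(L[6]=4, C[5]=8) = 8
step 7: dur = max(L[7]=7, C[6]=2) = 7
step 8: dur = max(L[8]=2, C[7]=6) = 6
step 9: dur = C[8]=3 = 3
sum of known step durations = 54
dur[2] = total - known = 58 - 54 = 4
C[1] is the binding max in step 2, so C[1] = dur[2] = 4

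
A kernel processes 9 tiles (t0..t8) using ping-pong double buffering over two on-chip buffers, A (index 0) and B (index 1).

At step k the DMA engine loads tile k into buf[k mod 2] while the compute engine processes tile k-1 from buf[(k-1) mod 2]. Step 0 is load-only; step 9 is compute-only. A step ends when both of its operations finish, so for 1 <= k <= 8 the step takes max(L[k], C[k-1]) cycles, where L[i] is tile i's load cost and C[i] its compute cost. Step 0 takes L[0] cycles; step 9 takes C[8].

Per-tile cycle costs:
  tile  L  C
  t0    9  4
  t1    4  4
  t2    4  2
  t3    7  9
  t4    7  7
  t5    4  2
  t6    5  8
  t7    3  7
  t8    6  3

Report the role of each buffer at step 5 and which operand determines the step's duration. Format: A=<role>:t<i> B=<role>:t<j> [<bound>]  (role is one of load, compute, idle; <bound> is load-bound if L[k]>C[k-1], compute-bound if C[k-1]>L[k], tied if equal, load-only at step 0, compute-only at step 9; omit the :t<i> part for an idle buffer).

[0] DMA t0→A (9c) ∥ CU idle ⇒ 9c, clock 9
[1] DMA t1→B (4c) ∥ CU A:t0 (4c) ⇒ 4c, clock 13
[2] DMA t2→A (4c) ∥ CU B:t1 (4c) ⇒ 4c, clock 17
[3] DMA t3→B (7c) ∥ CU A:t2 (2c) ⇒ 7c, clock 24
[4] DMA t4→A (7c) ∥ CU B:t3 (9c) ⇒ 9c, clock 33
[5] DMA t5→B (4c) ∥ CU A:t4 (7c) ⇒ 7c, clock 40
[6] DMA t6→A (5c) ∥ CU B:t5 (2c) ⇒ 5c, clock 45
[7] DMA t7→B (3c) ∥ CU A:t6 (8c) ⇒ 8c, clock 53
[8] DMA t8→A (6c) ∥ CU B:t7 (7c) ⇒ 7c, clock 60
[9] DMA idle ∥ CU A:t8 (3c) ⇒ 3c, clock 63

step 5: A=compute:t4 B=load:t5 [compute-bound]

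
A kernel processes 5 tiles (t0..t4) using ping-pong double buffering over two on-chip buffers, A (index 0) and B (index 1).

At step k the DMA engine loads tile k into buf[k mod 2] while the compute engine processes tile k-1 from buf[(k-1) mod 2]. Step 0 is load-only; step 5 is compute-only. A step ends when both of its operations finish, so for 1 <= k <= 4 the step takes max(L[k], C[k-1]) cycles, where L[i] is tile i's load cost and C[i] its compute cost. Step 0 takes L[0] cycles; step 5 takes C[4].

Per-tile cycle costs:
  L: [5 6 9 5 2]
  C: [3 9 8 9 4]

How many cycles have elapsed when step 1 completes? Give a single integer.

k=0 load=t0/5c comp=- wait=5 total=5
k=1 load=t1/6c comp=t0/3c wait=6 total=11
k=2 load=t2/9c comp=t1/9c wait=9 total=20
k=3 load=t3/5c comp=t2/8c wait=8 total=28
k=4 load=t4/2c comp=t3/9c wait=9 total=37
k=5 load=- comp=t4/4c wait=4 total=41

end_cycle[1] = 11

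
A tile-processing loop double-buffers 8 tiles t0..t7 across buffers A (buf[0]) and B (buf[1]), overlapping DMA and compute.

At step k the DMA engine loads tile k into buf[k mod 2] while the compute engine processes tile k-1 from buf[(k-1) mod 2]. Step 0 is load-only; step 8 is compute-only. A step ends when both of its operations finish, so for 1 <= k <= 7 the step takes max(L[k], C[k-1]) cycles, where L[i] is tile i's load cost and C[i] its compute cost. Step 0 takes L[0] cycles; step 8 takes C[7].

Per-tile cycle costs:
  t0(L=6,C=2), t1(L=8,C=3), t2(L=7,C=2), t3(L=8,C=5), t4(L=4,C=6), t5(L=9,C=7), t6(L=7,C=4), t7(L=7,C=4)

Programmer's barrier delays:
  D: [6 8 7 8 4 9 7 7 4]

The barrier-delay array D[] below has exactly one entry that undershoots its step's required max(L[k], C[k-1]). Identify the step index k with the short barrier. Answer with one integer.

hazard at step 4

step 0: need L[0]=6 = 6; D[0]=6 ok
step 1: need max(L[1]=8,C[0]=2) = 8; D[1]=8 ok
step 2: need max(L[2]=7,C[1]=3) = 7; D[2]=7 ok
step 3: need max(L[3]=8,C[2]=2) = 8; D[3]=8 ok
step 4: need max(L[4]=4,C[3]=5) = 5; D[4]=4 SHORT
step 5: need max(L[5]=9,C[4]=6) = 9; D[5]=9 ok
step 6: need max(L[6]=7,C[5]=7) = 7; D[6]=7 ok
step 7: need max(L[7]=7,C[6]=4) = 7; D[7]=7 ok
step 8: need C[7]=4 = 4; D[8]=4 ok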